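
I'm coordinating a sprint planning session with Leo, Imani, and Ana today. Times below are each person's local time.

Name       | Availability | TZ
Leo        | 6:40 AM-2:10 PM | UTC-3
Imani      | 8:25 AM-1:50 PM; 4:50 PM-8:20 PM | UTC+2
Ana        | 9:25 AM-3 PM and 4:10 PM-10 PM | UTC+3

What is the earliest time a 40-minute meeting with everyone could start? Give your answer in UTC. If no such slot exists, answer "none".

Leo in UTC: 09:40-17:10 (add 3h to convert from UTC-3).
Imani in UTC: 06:25-11:50, 14:50-18:20 (subtract 2h to convert from UTC+2).
Ana in UTC: 06:25-12:00, 13:10-19:00 (subtract 3h to convert from UTC+3).
Leo ∩ Imani: 09:40-11:50, 14:50-17:10.
Leo ∩ Imani ∩ Ana: 09:40-11:50, 14:50-17:10.
The first common window of at least 40 minutes is 09:40-11:50, so the earliest start is 09:40.

09:40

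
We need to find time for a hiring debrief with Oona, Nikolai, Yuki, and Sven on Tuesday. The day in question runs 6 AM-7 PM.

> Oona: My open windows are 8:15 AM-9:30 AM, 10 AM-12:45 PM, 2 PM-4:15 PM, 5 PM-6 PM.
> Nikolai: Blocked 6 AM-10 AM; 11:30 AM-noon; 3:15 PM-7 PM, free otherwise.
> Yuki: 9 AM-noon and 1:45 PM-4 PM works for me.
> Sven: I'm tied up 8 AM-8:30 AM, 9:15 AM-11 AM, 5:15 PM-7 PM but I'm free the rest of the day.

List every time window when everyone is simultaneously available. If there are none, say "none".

11:00-11:30, 14:00-15:15

Oona free: 08:15-09:30, 10:00-12:45, 14:00-16:15, 17:00-18:00.
Nikolai free: 10:00-11:30, 12:00-15:15 (invert busy blocks within the working day).
Yuki free: 09:00-12:00, 13:45-16:00.
Sven free: 06:00-08:00, 08:30-09:15, 11:00-17:15 (invert busy blocks within the working day).
Oona ∩ Nikolai: 10:00-11:30, 12:00-12:45, 14:00-15:15.
Oona ∩ Nikolai ∩ Yuki: 10:00-11:30, 14:00-15:15.
Oona ∩ Nikolai ∩ Yuki ∩ Sven: 11:00-11:30, 14:00-15:15.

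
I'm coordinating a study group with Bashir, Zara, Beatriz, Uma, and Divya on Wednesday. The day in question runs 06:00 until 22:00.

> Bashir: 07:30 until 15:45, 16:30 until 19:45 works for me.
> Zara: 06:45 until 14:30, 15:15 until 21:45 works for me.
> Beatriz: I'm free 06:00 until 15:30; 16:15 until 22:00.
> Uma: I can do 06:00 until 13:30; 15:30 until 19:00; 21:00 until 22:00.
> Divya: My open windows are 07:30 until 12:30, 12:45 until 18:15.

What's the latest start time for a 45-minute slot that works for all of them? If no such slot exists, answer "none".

17:30

Bashir ∩ Zara: 07:30-14:30, 15:15-15:45, 16:30-19:45.
Bashir ∩ Zara ∩ Beatriz: 07:30-14:30, 15:15-15:30, 16:30-19:45.
Bashir ∩ Zara ∩ Beatriz ∩ Uma: 07:30-13:30, 16:30-19:00.
Bashir ∩ Zara ∩ Beatriz ∩ Uma ∩ Divya: 07:30-12:30, 12:45-13:30, 16:30-18:15.
The last common window of at least 45 minutes is 16:30-18:15; a 45-minute meeting can start as late as 17:30 and still end by 18:15.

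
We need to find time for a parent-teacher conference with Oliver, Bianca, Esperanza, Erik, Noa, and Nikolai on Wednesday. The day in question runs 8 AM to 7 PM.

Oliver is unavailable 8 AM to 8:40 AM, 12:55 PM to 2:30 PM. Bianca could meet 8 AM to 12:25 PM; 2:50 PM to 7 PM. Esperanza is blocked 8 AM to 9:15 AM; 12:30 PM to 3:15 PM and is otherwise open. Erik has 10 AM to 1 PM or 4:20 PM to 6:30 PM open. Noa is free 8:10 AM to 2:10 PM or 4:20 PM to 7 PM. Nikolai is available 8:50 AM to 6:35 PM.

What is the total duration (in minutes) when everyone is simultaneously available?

275

Oliver free: 08:40-12:55, 14:30-19:00 (invert busy blocks within the working day).
Bianca free: 08:00-12:25, 14:50-19:00.
Esperanza free: 09:15-12:30, 15:15-19:00 (invert busy blocks within the working day).
Erik free: 10:00-13:00, 16:20-18:30.
Noa free: 08:10-14:10, 16:20-19:00.
Nikolai free: 08:50-18:35.
Oliver ∩ Bianca: 08:40-12:25, 14:50-19:00.
Oliver ∩ Bianca ∩ Esperanza: 09:15-12:25, 15:15-19:00.
Oliver ∩ Bianca ∩ Esperanza ∩ Erik: 10:00-12:25, 16:20-18:30.
Oliver ∩ Bianca ∩ Esperanza ∩ Erik ∩ Noa: 10:00-12:25, 16:20-18:30.
Oliver ∩ Bianca ∩ Esperanza ∩ Erik ∩ Noa ∩ Nikolai: 10:00-12:25, 16:20-18:30.
Summing the common windows: 145 + 130 = 275 minutes.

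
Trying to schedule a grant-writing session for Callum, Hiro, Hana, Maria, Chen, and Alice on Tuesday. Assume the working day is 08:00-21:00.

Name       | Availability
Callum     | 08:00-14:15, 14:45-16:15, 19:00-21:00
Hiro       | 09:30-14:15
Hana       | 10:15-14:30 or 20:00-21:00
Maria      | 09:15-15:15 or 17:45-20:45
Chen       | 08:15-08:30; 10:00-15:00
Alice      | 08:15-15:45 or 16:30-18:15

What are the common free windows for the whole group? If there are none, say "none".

10:15-14:15

Callum ∩ Hiro: 09:30-14:15.
Callum ∩ Hiro ∩ Hana: 10:15-14:15.
Callum ∩ Hiro ∩ Hana ∩ Maria: 10:15-14:15.
Callum ∩ Hiro ∩ Hana ∩ Maria ∩ Chen: 10:15-14:15.
Callum ∩ Hiro ∩ Hana ∩ Maria ∩ Chen ∩ Alice: 10:15-14:15.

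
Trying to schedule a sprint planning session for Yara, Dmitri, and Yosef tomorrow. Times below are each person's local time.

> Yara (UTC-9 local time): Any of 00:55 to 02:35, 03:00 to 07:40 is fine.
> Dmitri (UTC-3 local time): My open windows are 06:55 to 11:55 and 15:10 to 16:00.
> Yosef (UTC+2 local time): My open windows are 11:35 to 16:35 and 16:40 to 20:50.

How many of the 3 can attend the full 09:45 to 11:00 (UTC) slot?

1

Yara in UTC: 09:55-11:35, 12:00-16:40 (add 9h to convert from UTC-9).
Dmitri in UTC: 09:55-14:55, 18:10-19:00 (add 3h to convert from UTC-3).
Yosef in UTC: 09:35-14:35, 14:40-18:50 (subtract 2h to convert from UTC+2).
Yosef can make the full 09:45-11:00 slot — that's 1.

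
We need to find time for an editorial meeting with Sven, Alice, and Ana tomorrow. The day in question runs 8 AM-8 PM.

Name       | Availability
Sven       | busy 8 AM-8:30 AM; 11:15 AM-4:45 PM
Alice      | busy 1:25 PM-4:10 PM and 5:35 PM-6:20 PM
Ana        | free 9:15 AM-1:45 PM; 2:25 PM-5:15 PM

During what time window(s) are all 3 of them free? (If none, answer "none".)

Sven free: 08:30-11:15, 16:45-20:00 (invert busy blocks within the working day).
Alice free: 08:00-13:25, 16:10-17:35, 18:20-20:00 (invert busy blocks within the working day).
Ana free: 09:15-13:45, 14:25-17:15.
Sven ∩ Alice: 08:30-11:15, 16:45-17:35, 18:20-20:00.
Sven ∩ Alice ∩ Ana: 09:15-11:15, 16:45-17:15.
Those are the intersection windows.

09:15-11:15, 16:45-17:15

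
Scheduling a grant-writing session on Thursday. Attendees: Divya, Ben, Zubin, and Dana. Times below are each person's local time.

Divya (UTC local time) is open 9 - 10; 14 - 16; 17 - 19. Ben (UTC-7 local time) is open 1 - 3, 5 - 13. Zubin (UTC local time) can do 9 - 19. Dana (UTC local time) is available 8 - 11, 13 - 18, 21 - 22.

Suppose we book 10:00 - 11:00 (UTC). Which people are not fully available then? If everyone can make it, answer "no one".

Divya in UTC: 09:00-10:00, 14:00-16:00, 17:00-19:00.
Ben in UTC: 08:00-10:00, 12:00-20:00 (add 7h to convert from UTC-7).
Zubin in UTC: 09:00-19:00.
Dana in UTC: 08:00-11:00, 13:00-18:00, 21:00-22:00.
Divya: not fully free for 10:00-11:00. Ben: not fully free for 10:00-11:00. Zubin: free for 10:00-11:00. Dana: free for 10:00-11:00.

Ben, Divya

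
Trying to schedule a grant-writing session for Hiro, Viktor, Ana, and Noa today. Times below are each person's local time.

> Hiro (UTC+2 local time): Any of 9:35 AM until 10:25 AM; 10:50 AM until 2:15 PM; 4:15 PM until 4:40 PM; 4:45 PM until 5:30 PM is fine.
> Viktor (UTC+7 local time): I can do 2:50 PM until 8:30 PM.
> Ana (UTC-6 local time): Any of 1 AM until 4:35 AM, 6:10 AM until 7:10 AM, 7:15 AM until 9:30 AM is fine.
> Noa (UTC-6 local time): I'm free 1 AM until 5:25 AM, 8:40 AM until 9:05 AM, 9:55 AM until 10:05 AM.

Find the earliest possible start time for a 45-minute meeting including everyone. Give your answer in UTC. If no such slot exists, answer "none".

08:50

Hiro in UTC: 07:35-08:25, 08:50-12:15, 14:15-14:40, 14:45-15:30 (subtract 2h to convert from UTC+2).
Viktor in UTC: 07:50-13:30 (subtract 7h to convert from UTC+7).
Ana in UTC: 07:00-10:35, 12:10-13:10, 13:15-15:30 (add 6h to convert from UTC-6).
Noa in UTC: 07:00-11:25, 14:40-15:05, 15:55-16:05 (add 6h to convert from UTC-6).
Hiro ∩ Viktor: 07:50-08:25, 08:50-12:15.
Hiro ∩ Viktor ∩ Ana: 07:50-08:25, 08:50-10:35, 12:10-12:15.
Hiro ∩ Viktor ∩ Ana ∩ Noa: 07:50-08:25, 08:50-10:35.
The first common window of at least 45 minutes is 08:50-10:35, so the earliest start is 08:50.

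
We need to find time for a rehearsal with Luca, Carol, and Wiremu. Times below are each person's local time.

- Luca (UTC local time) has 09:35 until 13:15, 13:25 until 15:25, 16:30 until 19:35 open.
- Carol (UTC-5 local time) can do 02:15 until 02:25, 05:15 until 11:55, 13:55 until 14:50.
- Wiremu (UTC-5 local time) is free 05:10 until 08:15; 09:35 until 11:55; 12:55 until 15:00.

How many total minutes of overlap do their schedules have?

295

Luca in UTC: 09:35-13:15, 13:25-15:25, 16:30-19:35.
Carol in UTC: 07:15-07:25, 10:15-16:55, 18:55-19:50 (add 5h to convert from UTC-5).
Wiremu in UTC: 10:10-13:15, 14:35-16:55, 17:55-20:00 (add 5h to convert from UTC-5).
Luca ∩ Carol: 10:15-13:15, 13:25-15:25, 16:30-16:55, 18:55-19:35.
Luca ∩ Carol ∩ Wiremu: 10:15-13:15, 14:35-15:25, 16:30-16:55, 18:55-19:35.
Summing the common windows: 180 + 50 + 25 + 40 = 295 minutes.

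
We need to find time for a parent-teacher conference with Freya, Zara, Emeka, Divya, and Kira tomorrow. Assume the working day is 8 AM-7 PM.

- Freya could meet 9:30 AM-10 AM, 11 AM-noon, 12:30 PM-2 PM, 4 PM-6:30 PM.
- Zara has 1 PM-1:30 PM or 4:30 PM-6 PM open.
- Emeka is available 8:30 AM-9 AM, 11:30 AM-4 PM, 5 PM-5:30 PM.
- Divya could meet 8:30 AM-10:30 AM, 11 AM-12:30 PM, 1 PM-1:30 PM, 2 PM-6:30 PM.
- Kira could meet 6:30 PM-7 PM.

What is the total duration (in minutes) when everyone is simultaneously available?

0

Freya ∩ Zara: 13:00-13:30, 16:30-18:00.
Freya ∩ Zara ∩ Emeka: 13:00-13:30, 17:00-17:30.
Freya ∩ Zara ∩ Emeka ∩ Divya: 13:00-13:30, 17:00-17:30.
Freya ∩ Zara ∩ Emeka ∩ Divya ∩ Kira: ∅.
There is no time when everyone is free.
There is no common window, so the total is 0 minutes.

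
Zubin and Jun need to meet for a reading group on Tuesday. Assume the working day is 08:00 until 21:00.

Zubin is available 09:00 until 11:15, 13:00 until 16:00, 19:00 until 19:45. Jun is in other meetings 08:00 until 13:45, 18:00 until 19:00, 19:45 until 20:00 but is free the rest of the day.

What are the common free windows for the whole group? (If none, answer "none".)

13:45-16:00, 19:00-19:45

Zubin free: 09:00-11:15, 13:00-16:00, 19:00-19:45.
Jun free: 13:45-18:00, 19:00-19:45, 20:00-21:00 (invert busy blocks within the working day).
Zubin ∩ Jun: 13:45-16:00, 19:00-19:45.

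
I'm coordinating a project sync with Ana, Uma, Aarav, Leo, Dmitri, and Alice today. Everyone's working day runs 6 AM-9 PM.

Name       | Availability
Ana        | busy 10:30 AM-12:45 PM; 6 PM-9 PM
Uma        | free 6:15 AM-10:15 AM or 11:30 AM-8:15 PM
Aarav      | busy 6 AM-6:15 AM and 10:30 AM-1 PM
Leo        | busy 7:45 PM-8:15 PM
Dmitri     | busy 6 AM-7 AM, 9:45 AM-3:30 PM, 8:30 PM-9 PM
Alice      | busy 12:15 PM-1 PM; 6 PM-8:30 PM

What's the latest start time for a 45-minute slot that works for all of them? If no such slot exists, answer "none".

Ana free: 06:00-10:30, 12:45-18:00 (invert busy blocks within the working day).
Uma free: 06:15-10:15, 11:30-20:15.
Aarav free: 06:15-10:30, 13:00-21:00 (invert busy blocks within the working day).
Leo free: 06:00-19:45, 20:15-21:00 (invert busy blocks within the working day).
Dmitri free: 07:00-09:45, 15:30-20:30 (invert busy blocks within the working day).
Alice free: 06:00-12:15, 13:00-18:00, 20:30-21:00 (invert busy blocks within the working day).
Ana ∩ Uma: 06:15-10:15, 12:45-18:00.
Ana ∩ Uma ∩ Aarav: 06:15-10:15, 13:00-18:00.
Ana ∩ Uma ∩ Aarav ∩ Leo: 06:15-10:15, 13:00-18:00.
Ana ∩ Uma ∩ Aarav ∩ Leo ∩ Dmitri: 07:00-09:45, 15:30-18:00.
Ana ∩ Uma ∩ Aarav ∩ Leo ∩ Dmitri ∩ Alice: 07:00-09:45, 15:30-18:00.
The last common window of at least 45 minutes is 15:30-18:00; a 45-minute meeting can start as late as 17:15 and still end by 18:00.

17:15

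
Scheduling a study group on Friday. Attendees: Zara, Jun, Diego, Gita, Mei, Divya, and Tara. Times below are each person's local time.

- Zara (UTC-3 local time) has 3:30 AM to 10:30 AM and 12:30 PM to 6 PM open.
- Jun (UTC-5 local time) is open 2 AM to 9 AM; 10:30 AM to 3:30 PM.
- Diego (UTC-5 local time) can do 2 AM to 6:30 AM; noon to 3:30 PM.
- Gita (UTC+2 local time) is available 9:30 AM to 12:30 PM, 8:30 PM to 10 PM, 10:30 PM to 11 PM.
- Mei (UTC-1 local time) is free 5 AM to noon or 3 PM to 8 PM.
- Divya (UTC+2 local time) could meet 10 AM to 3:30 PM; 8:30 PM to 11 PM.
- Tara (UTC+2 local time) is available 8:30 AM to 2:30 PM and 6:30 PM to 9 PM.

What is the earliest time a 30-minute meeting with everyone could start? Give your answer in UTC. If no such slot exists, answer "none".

08:00

Zara in UTC: 06:30-13:30, 15:30-21:00 (add 3h to convert from UTC-3).
Jun in UTC: 07:00-14:00, 15:30-20:30 (add 5h to convert from UTC-5).
Diego in UTC: 07:00-11:30, 17:00-20:30 (add 5h to convert from UTC-5).
Gita in UTC: 07:30-10:30, 18:30-20:00, 20:30-21:00 (subtract 2h to convert from UTC+2).
Mei in UTC: 06:00-13:00, 16:00-21:00 (add 1h to convert from UTC-1).
Divya in UTC: 08:00-13:30, 18:30-21:00 (subtract 2h to convert from UTC+2).
Tara in UTC: 06:30-12:30, 16:30-19:00 (subtract 2h to convert from UTC+2).
Zara ∩ Jun: 07:00-13:30, 15:30-20:30.
Zara ∩ Jun ∩ Diego: 07:00-11:30, 17:00-20:30.
Zara ∩ Jun ∩ Diego ∩ Gita: 07:30-10:30, 18:30-20:00.
Zara ∩ Jun ∩ Diego ∩ Gita ∩ Mei: 07:30-10:30, 18:30-20:00.
Zara ∩ Jun ∩ Diego ∩ Gita ∩ Mei ∩ Divya: 08:00-10:30, 18:30-20:00.
Zara ∩ Jun ∩ Diego ∩ Gita ∩ Mei ∩ Divya ∩ Tara: 08:00-10:30, 18:30-19:00.
The first common window of at least 30 minutes is 08:00-10:30, so the earliest start is 08:00.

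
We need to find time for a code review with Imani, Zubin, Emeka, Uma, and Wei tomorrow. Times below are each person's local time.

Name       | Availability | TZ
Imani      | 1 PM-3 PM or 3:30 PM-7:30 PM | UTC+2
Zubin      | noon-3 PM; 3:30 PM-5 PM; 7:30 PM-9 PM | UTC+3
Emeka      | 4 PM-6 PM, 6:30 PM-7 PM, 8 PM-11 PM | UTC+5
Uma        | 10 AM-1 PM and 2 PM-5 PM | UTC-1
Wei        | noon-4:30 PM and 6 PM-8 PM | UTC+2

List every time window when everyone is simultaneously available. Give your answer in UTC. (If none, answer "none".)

11:00-12:00, 12:30-13:00, 13:30-14:00, 16:30-17:30

Imani in UTC: 11:00-13:00, 13:30-17:30 (subtract 2h to convert from UTC+2).
Zubin in UTC: 09:00-12:00, 12:30-14:00, 16:30-18:00 (subtract 3h to convert from UTC+3).
Emeka in UTC: 11:00-13:00, 13:30-14:00, 15:00-18:00 (subtract 5h to convert from UTC+5).
Uma in UTC: 11:00-14:00, 15:00-18:00 (add 1h to convert from UTC-1).
Wei in UTC: 10:00-14:30, 16:00-18:00 (subtract 2h to convert from UTC+2).
Imani ∩ Zubin: 11:00-12:00, 12:30-13:00, 13:30-14:00, 16:30-17:30.
Imani ∩ Zubin ∩ Emeka: 11:00-12:00, 12:30-13:00, 13:30-14:00, 16:30-17:30.
Imani ∩ Zubin ∩ Emeka ∩ Uma: 11:00-12:00, 12:30-13:00, 13:30-14:00, 16:30-17:30.
Imani ∩ Zubin ∩ Emeka ∩ Uma ∩ Wei: 11:00-12:00, 12:30-13:00, 13:30-14:00, 16:30-17:30.
So the common availability across everyone is 11:00-12:00, 12:30-13:00, 13:30-14:00, 16:30-17:30.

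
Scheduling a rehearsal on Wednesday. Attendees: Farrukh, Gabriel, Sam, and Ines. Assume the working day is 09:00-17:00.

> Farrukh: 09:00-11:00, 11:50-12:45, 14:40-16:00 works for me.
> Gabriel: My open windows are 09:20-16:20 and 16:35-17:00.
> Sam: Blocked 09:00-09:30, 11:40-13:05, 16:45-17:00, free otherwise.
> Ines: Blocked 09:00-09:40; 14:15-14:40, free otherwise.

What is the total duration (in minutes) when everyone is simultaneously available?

Farrukh free: 09:00-11:00, 11:50-12:45, 14:40-16:00.
Gabriel free: 09:20-16:20, 16:35-17:00.
Sam free: 09:30-11:40, 13:05-16:45 (invert busy blocks within the working day).
Ines free: 09:40-14:15, 14:40-17:00 (invert busy blocks within the working day).
Farrukh ∩ Gabriel: 09:20-11:00, 11:50-12:45, 14:40-16:00.
Farrukh ∩ Gabriel ∩ Sam: 09:30-11:00, 14:40-16:00.
Farrukh ∩ Gabriel ∩ Sam ∩ Ines: 09:40-11:00, 14:40-16:00.
So the common availability across everyone is 09:40-11:00, 14:40-16:00.
Summing the common windows: 80 + 80 = 160 minutes.

160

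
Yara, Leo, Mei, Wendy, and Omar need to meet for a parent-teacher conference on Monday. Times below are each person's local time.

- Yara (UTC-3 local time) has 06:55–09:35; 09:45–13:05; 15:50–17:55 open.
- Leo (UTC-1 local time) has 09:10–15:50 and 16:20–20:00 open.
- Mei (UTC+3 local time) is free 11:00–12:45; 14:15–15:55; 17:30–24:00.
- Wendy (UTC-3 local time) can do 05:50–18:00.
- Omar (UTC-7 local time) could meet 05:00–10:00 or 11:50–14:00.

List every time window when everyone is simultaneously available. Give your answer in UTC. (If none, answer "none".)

Yara in UTC: 09:55-12:35, 12:45-16:05, 18:50-20:55 (add 3h to convert from UTC-3).
Leo in UTC: 10:10-16:50, 17:20-21:00 (add 1h to convert from UTC-1).
Mei in UTC: 08:00-09:45, 11:15-12:55, 14:30-21:00 (subtract 3h to convert from UTC+3).
Wendy in UTC: 08:50-21:00 (add 3h to convert from UTC-3).
Omar in UTC: 12:00-17:00, 18:50-21:00 (add 7h to convert from UTC-7).
Yara ∩ Leo: 10:10-12:35, 12:45-16:05, 18:50-20:55.
Yara ∩ Leo ∩ Mei: 11:15-12:35, 12:45-12:55, 14:30-16:05, 18:50-20:55.
Yara ∩ Leo ∩ Mei ∩ Wendy: 11:15-12:35, 12:45-12:55, 14:30-16:05, 18:50-20:55.
Yara ∩ Leo ∩ Mei ∩ Wendy ∩ Omar: 12:00-12:35, 12:45-12:55, 14:30-16:05, 18:50-20:55.
So the common availability across everyone is 12:00-12:35, 12:45-12:55, 14:30-16:05, 18:50-20:55.

12:00-12:35, 12:45-12:55, 14:30-16:05, 18:50-20:55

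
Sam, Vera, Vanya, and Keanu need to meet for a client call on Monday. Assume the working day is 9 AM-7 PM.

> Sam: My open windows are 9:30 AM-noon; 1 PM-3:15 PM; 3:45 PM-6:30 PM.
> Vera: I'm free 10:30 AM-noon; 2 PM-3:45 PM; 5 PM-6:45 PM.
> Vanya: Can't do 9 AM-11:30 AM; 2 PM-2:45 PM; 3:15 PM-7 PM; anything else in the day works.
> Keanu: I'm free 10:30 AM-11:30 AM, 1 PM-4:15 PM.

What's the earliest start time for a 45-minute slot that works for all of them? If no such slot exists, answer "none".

Sam free: 09:30-12:00, 13:00-15:15, 15:45-18:30.
Vera free: 10:30-12:00, 14:00-15:45, 17:00-18:45.
Vanya free: 11:30-14:00, 14:45-15:15 (invert busy blocks within the working day).
Keanu free: 10:30-11:30, 13:00-16:15.
Sam ∩ Vera: 10:30-12:00, 14:00-15:15, 17:00-18:30.
Sam ∩ Vera ∩ Vanya: 11:30-12:00, 14:45-15:15.
Sam ∩ Vera ∩ Vanya ∩ Keanu: 14:45-15:15.
No common window is at least 45 minutes long.

none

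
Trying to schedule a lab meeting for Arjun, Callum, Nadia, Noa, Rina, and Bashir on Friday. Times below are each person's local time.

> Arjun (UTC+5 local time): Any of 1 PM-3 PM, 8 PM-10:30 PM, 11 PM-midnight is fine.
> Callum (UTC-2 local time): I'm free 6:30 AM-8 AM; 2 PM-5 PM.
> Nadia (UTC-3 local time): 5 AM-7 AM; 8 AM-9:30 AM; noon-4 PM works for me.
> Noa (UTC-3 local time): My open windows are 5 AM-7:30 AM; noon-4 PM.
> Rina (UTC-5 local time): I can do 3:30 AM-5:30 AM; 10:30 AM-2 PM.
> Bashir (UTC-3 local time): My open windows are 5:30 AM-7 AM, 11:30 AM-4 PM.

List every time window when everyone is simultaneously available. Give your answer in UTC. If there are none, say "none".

Arjun in UTC: 08:00-10:00, 15:00-17:30, 18:00-19:00 (subtract 5h to convert from UTC+5).
Callum in UTC: 08:30-10:00, 16:00-19:00 (add 2h to convert from UTC-2).
Nadia in UTC: 08:00-10:00, 11:00-12:30, 15:00-19:00 (add 3h to convert from UTC-3).
Noa in UTC: 08:00-10:30, 15:00-19:00 (add 3h to convert from UTC-3).
Rina in UTC: 08:30-10:30, 15:30-19:00 (add 5h to convert from UTC-5).
Bashir in UTC: 08:30-10:00, 14:30-19:00 (add 3h to convert from UTC-3).
Arjun ∩ Callum: 08:30-10:00, 16:00-17:30, 18:00-19:00.
Arjun ∩ Callum ∩ Nadia: 08:30-10:00, 16:00-17:30, 18:00-19:00.
Arjun ∩ Callum ∩ Nadia ∩ Noa: 08:30-10:00, 16:00-17:30, 18:00-19:00.
Arjun ∩ Callum ∩ Nadia ∩ Noa ∩ Rina: 08:30-10:00, 16:00-17:30, 18:00-19:00.
Arjun ∩ Callum ∩ Nadia ∩ Noa ∩ Rina ∩ Bashir: 08:30-10:00, 16:00-17:30, 18:00-19:00.

08:30-10:00, 16:00-17:30, 18:00-19:00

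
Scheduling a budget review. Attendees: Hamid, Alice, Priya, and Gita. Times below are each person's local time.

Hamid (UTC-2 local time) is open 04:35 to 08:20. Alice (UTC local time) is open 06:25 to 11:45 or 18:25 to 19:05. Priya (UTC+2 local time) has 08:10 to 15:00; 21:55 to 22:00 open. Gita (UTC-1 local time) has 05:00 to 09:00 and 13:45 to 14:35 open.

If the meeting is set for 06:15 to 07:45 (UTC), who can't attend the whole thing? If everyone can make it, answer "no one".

Hamid in UTC: 06:35-10:20 (add 2h to convert from UTC-2).
Alice in UTC: 06:25-11:45, 18:25-19:05.
Priya in UTC: 06:10-13:00, 19:55-20:00 (subtract 2h to convert from UTC+2).
Gita in UTC: 06:00-10:00, 14:45-15:35 (add 1h to convert from UTC-1).
Hamid: not fully free for 06:15-07:45. Alice: not fully free for 06:15-07:45. Priya: free for 06:15-07:45. Gita: free for 06:15-07:45.

Alice, Hamid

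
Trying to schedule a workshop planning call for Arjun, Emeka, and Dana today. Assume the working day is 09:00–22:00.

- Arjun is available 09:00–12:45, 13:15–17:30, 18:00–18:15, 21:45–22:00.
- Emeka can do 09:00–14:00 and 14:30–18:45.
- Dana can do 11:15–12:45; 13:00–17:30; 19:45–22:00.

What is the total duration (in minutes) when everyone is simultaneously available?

Arjun ∩ Emeka: 09:00-12:45, 13:15-14:00, 14:30-17:30, 18:00-18:15.
Arjun ∩ Emeka ∩ Dana: 11:15-12:45, 13:15-14:00, 14:30-17:30.
Summing the common windows: 90 + 45 + 180 = 315 minutes.

315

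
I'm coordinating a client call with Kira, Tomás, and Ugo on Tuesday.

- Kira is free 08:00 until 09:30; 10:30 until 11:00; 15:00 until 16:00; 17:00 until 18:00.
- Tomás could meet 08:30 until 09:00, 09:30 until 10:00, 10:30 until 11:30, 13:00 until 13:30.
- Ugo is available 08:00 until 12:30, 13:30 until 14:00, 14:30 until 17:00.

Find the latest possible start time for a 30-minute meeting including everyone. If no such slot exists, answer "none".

10:30

Kira ∩ Tomás: 08:30-09:00, 10:30-11:00.
Kira ∩ Tomás ∩ Ugo: 08:30-09:00, 10:30-11:00.
The last common window of at least 30 minutes is 10:30-11:00; a 30-minute meeting can start as late as 10:30 and still end by 11:00.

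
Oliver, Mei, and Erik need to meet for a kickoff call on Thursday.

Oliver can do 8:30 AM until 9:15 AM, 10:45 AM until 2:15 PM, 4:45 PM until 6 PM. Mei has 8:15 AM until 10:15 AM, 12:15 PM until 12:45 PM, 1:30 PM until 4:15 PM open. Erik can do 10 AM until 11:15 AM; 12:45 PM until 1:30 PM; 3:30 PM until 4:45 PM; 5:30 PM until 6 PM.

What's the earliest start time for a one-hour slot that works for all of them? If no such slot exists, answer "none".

Oliver ∩ Mei: 08:30-09:15, 12:15-12:45, 13:30-14:15.
Oliver ∩ Mei ∩ Erik: ∅.
There is no time when everyone is free.
No common window is at least 60 minutes long.

none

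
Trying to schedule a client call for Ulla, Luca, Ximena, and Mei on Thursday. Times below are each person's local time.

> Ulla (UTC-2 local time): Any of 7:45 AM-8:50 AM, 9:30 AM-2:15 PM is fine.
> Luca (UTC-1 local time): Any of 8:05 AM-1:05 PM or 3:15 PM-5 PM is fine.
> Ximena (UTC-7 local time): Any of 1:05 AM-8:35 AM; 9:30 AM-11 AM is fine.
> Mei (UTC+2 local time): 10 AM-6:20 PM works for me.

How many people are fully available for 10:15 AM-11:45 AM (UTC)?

3

Ulla in UTC: 09:45-10:50, 11:30-16:15 (add 2h to convert from UTC-2).
Luca in UTC: 09:05-14:05, 16:15-18:00 (add 1h to convert from UTC-1).
Ximena in UTC: 08:05-15:35, 16:30-18:00 (add 7h to convert from UTC-7).
Mei in UTC: 08:00-16:20 (subtract 2h to convert from UTC+2).
Luca, Ximena, and Mei can make the full 10:15-11:45 slot — that's 3.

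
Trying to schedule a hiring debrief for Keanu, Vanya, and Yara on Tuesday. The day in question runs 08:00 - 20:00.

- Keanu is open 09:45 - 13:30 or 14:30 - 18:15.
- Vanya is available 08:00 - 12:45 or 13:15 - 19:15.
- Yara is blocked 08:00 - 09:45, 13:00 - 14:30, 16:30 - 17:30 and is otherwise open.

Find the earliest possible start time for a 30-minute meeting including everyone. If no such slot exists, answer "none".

09:45

Keanu free: 09:45-13:30, 14:30-18:15.
Vanya free: 08:00-12:45, 13:15-19:15.
Yara free: 09:45-13:00, 14:30-16:30, 17:30-20:00 (invert busy blocks within the working day).
Keanu ∩ Vanya: 09:45-12:45, 13:15-13:30, 14:30-18:15.
Keanu ∩ Vanya ∩ Yara: 09:45-12:45, 14:30-16:30, 17:30-18:15.
The first common window of at least 30 minutes is 09:45-12:45, so the earliest start is 09:45.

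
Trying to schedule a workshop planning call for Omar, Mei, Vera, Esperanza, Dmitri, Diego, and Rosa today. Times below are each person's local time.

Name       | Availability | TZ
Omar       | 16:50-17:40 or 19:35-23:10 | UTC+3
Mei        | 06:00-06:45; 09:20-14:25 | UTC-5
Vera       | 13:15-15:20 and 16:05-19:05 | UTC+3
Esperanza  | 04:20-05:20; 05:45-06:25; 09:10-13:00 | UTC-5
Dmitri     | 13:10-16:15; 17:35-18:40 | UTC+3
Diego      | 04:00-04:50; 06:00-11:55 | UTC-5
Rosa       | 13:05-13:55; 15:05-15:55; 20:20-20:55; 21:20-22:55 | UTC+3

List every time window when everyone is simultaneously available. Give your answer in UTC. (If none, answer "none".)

none

Omar in UTC: 13:50-14:40, 16:35-20:10 (subtract 3h to convert from UTC+3).
Mei in UTC: 11:00-11:45, 14:20-19:25 (add 5h to convert from UTC-5).
Vera in UTC: 10:15-12:20, 13:05-16:05 (subtract 3h to convert from UTC+3).
Esperanza in UTC: 09:20-10:20, 10:45-11:25, 14:10-18:00 (add 5h to convert from UTC-5).
Dmitri in UTC: 10:10-13:15, 14:35-15:40 (subtract 3h to convert from UTC+3).
Diego in UTC: 09:00-09:50, 11:00-16:55 (add 5h to convert from UTC-5).
Rosa in UTC: 10:05-10:55, 12:05-12:55, 17:20-17:55, 18:20-19:55 (subtract 3h to convert from UTC+3).
Omar ∩ Mei: 14:20-14:40, 16:35-19:25.
Omar ∩ Mei ∩ Vera: 14:20-14:40.
Omar ∩ Mei ∩ Vera ∩ Esperanza: 14:20-14:40.
Omar ∩ Mei ∩ Vera ∩ Esperanza ∩ Dmitri: 14:35-14:40.
Omar ∩ Mei ∩ Vera ∩ Esperanza ∩ Dmitri ∩ Diego: 14:35-14:40.
Omar ∩ Mei ∩ Vera ∩ Esperanza ∩ Dmitri ∩ Diego ∩ Rosa: ∅.
There is no time when everyone is free.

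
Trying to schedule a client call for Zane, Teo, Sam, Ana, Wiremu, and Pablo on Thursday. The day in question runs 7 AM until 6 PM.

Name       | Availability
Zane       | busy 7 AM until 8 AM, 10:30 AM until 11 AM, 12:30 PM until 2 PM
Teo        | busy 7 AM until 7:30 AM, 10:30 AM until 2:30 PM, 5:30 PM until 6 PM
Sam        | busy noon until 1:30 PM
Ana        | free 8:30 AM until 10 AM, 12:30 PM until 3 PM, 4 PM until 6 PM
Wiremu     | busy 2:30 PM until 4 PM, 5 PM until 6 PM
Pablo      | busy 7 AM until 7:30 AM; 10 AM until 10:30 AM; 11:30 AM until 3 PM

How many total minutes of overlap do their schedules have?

150

Zane free: 08:00-10:30, 11:00-12:30, 14:00-18:00 (invert busy blocks within the working day).
Teo free: 07:30-10:30, 14:30-17:30 (invert busy blocks within the working day).
Sam free: 07:00-12:00, 13:30-18:00 (invert busy blocks within the working day).
Ana free: 08:30-10:00, 12:30-15:00, 16:00-18:00.
Wiremu free: 07:00-14:30, 16:00-17:00 (invert busy blocks within the working day).
Pablo free: 07:30-10:00, 10:30-11:30, 15:00-18:00 (invert busy blocks within the working day).
Zane ∩ Teo: 08:00-10:30, 14:30-17:30.
Zane ∩ Teo ∩ Sam: 08:00-10:30, 14:30-17:30.
Zane ∩ Teo ∩ Sam ∩ Ana: 08:30-10:00, 14:30-15:00, 16:00-17:30.
Zane ∩ Teo ∩ Sam ∩ Ana ∩ Wiremu: 08:30-10:00, 16:00-17:00.
Zane ∩ Teo ∩ Sam ∩ Ana ∩ Wiremu ∩ Pablo: 08:30-10:00, 16:00-17:00.
Summing the common windows: 90 + 60 = 150 minutes.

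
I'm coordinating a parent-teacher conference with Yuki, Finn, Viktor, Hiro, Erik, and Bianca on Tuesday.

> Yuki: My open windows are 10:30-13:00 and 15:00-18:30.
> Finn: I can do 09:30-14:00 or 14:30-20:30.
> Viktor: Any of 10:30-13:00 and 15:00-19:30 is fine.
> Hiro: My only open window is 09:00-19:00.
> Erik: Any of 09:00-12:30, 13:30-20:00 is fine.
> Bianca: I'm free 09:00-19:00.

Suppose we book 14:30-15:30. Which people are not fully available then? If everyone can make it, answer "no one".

Viktor, Yuki

Yuki: not fully free for 14:30-15:30. Finn: free for 14:30-15:30. Viktor: not fully free for 14:30-15:30. Hiro: free for 14:30-15:30. Erik: free for 14:30-15:30. Bianca: free for 14:30-15:30.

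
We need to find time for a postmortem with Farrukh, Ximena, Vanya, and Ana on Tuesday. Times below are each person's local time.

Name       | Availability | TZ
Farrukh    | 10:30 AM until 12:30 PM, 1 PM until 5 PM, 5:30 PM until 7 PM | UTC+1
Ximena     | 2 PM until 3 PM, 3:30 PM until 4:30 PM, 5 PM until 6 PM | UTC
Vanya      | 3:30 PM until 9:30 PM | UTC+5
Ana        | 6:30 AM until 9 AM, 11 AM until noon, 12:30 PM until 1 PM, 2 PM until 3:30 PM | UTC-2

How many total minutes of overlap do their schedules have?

Farrukh in UTC: 09:30-11:30, 12:00-16:00, 16:30-18:00 (subtract 1h to convert from UTC+1).
Ximena in UTC: 14:00-15:00, 15:30-16:30, 17:00-18:00.
Vanya in UTC: 10:30-16:30 (subtract 5h to convert from UTC+5).
Ana in UTC: 08:30-11:00, 13:00-14:00, 14:30-15:00, 16:00-17:30 (add 2h to convert from UTC-2).
Farrukh ∩ Ximena: 14:00-15:00, 15:30-16:00, 17:00-18:00.
Farrukh ∩ Ximena ∩ Vanya: 14:00-15:00, 15:30-16:00.
Farrukh ∩ Ximena ∩ Vanya ∩ Ana: 14:30-15:00.
So the common availability across everyone is 14:30-15:00.
That's a single block of 30 minutes.

30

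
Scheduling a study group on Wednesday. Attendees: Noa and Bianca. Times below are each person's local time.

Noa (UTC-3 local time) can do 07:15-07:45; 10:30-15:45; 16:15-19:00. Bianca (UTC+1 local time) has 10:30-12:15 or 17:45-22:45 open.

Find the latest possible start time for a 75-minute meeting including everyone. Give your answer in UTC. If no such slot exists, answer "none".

20:30

Noa in UTC: 10:15-10:45, 13:30-18:45, 19:15-22:00 (add 3h to convert from UTC-3).
Bianca in UTC: 09:30-11:15, 16:45-21:45 (subtract 1h to convert from UTC+1).
Noa ∩ Bianca: 10:15-10:45, 16:45-18:45, 19:15-21:45.
So the common availability across everyone is 10:15-10:45, 16:45-18:45, 19:15-21:45.
The last common window of at least 75 minutes is 19:15-21:45; a 75-minute meeting can start as late as 20:30 and still end by 21:45.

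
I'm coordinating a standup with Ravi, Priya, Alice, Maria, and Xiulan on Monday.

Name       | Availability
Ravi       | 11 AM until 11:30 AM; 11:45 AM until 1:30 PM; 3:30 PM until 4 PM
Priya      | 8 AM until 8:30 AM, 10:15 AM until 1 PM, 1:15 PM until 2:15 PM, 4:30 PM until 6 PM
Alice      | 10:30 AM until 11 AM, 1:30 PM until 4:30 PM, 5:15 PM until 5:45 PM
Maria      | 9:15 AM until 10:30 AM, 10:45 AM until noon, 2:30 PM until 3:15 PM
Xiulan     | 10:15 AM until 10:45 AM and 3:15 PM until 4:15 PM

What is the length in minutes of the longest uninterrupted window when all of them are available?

0

Ravi ∩ Priya: 11:00-11:30, 11:45-13:00, 13:15-13:30.
Ravi ∩ Priya ∩ Alice: ∅.
Ravi ∩ Priya ∩ Alice ∩ Maria: ∅.
Ravi ∩ Priya ∩ Alice ∩ Maria ∩ Xiulan: ∅.
There is no time when everyone is free.
No common window exists, so the longest block is 0 minutes.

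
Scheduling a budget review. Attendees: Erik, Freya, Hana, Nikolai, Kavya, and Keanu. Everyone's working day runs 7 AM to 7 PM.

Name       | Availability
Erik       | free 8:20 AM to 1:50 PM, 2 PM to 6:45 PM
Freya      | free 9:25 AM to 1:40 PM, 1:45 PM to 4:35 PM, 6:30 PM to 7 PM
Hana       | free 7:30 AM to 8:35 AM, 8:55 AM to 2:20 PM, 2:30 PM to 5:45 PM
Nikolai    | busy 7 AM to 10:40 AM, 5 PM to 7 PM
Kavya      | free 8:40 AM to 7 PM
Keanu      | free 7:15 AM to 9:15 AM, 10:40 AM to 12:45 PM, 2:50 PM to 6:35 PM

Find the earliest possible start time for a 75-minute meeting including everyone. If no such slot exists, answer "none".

Erik free: 08:20-13:50, 14:00-18:45.
Freya free: 09:25-13:40, 13:45-16:35, 18:30-19:00.
Hana free: 07:30-08:35, 08:55-14:20, 14:30-17:45.
Nikolai free: 10:40-17:00 (invert busy blocks within the working day).
Kavya free: 08:40-19:00.
Keanu free: 07:15-09:15, 10:40-12:45, 14:50-18:35.
Erik ∩ Freya: 09:25-13:40, 13:45-13:50, 14:00-16:35, 18:30-18:45.
Erik ∩ Freya ∩ Hana: 09:25-13:40, 13:45-13:50, 14:00-14:20, 14:30-16:35.
Erik ∩ Freya ∩ Hana ∩ Nikolai: 10:40-13:40, 13:45-13:50, 14:00-14:20, 14:30-16:35.
Erik ∩ Freya ∩ Hana ∩ Nikolai ∩ Kavya: 10:40-13:40, 13:45-13:50, 14:00-14:20, 14:30-16:35.
Erik ∩ Freya ∩ Hana ∩ Nikolai ∩ Kavya ∩ Keanu: 10:40-12:45, 14:50-16:35.
Those are the intersection windows.
The first common window of at least 75 minutes is 10:40-12:45, so the earliest start is 10:40.

10:40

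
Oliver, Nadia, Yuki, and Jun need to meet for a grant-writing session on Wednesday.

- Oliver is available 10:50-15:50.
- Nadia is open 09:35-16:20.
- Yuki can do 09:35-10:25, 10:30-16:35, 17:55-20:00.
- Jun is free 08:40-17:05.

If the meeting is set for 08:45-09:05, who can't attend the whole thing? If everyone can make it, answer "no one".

Oliver: not fully free for 08:45-09:05. Nadia: not fully free for 08:45-09:05. Yuki: not fully free for 08:45-09:05. Jun: free for 08:45-09:05.

Nadia, Oliver, Yuki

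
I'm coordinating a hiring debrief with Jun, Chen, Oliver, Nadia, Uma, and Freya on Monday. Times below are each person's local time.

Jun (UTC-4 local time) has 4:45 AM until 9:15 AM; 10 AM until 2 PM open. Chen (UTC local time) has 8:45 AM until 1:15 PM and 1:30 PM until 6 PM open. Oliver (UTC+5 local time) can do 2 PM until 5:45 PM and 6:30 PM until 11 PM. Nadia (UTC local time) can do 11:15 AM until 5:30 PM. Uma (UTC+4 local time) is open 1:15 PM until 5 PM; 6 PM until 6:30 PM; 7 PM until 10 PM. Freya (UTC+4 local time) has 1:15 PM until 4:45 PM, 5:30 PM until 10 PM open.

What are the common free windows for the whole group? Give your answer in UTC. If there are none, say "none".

Jun in UTC: 08:45-13:15, 14:00-18:00 (add 4h to convert from UTC-4).
Chen in UTC: 08:45-13:15, 13:30-18:00.
Oliver in UTC: 09:00-12:45, 13:30-18:00 (subtract 5h to convert from UTC+5).
Nadia in UTC: 11:15-17:30.
Uma in UTC: 09:15-13:00, 14:00-14:30, 15:00-18:00 (subtract 4h to convert from UTC+4).
Freya in UTC: 09:15-12:45, 13:30-18:00 (subtract 4h to convert from UTC+4).
Jun ∩ Chen: 08:45-13:15, 14:00-18:00.
Jun ∩ Chen ∩ Oliver: 09:00-12:45, 14:00-18:00.
Jun ∩ Chen ∩ Oliver ∩ Nadia: 11:15-12:45, 14:00-17:30.
Jun ∩ Chen ∩ Oliver ∩ Nadia ∩ Uma: 11:15-12:45, 14:00-14:30, 15:00-17:30.
Jun ∩ Chen ∩ Oliver ∩ Nadia ∩ Uma ∩ Freya: 11:15-12:45, 14:00-14:30, 15:00-17:30.

11:15-12:45, 14:00-14:30, 15:00-17:30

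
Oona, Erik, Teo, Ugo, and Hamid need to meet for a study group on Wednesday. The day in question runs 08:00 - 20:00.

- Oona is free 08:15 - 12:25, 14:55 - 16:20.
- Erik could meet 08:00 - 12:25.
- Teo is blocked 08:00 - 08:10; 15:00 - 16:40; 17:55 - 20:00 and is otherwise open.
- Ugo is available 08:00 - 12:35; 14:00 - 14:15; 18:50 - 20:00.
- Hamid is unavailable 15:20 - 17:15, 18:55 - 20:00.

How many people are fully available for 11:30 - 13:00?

Oona free: 08:15-12:25, 14:55-16:20.
Erik free: 08:00-12:25.
Teo free: 08:10-15:00, 16:40-17:55 (invert busy blocks within the working day).
Ugo free: 08:00-12:35, 14:00-14:15, 18:50-20:00.
Hamid free: 08:00-15:20, 17:15-18:55 (invert busy blocks within the working day).
Teo and Hamid can make the full 11:30-13:00 slot — that's 2.

2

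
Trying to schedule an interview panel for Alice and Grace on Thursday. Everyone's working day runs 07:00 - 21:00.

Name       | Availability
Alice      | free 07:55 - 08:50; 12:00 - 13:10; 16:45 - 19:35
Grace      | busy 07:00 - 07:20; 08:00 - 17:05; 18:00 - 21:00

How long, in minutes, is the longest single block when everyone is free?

Alice free: 07:55-08:50, 12:00-13:10, 16:45-19:35.
Grace free: 07:20-08:00, 17:05-18:00 (invert busy blocks within the working day).
Alice ∩ Grace: 07:55-08:00, 17:05-18:00.
The longest is 17:05-18:00 at 55 minutes.

55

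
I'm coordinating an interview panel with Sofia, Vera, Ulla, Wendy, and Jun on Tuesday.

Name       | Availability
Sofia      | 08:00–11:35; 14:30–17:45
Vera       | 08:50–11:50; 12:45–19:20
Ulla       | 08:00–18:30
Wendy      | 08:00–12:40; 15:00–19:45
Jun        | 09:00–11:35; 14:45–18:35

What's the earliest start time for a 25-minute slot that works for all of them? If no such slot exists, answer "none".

Sofia ∩ Vera: 08:50-11:35, 14:30-17:45.
Sofia ∩ Vera ∩ Ulla: 08:50-11:35, 14:30-17:45.
Sofia ∩ Vera ∩ Ulla ∩ Wendy: 08:50-11:35, 15:00-17:45.
Sofia ∩ Vera ∩ Ulla ∩ Wendy ∩ Jun: 09:00-11:35, 15:00-17:45.
Those are the intersection windows.
The first common window of at least 25 minutes is 09:00-11:35, so the earliest start is 09:00.

09:00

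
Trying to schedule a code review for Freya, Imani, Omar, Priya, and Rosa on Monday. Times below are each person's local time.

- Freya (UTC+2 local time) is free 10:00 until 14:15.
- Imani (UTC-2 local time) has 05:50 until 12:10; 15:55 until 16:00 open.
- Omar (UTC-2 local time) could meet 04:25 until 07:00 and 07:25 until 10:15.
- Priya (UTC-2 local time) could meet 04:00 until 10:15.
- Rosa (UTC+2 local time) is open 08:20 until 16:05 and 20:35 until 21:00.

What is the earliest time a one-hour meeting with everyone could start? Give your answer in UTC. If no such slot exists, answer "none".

Freya in UTC: 08:00-12:15 (subtract 2h to convert from UTC+2).
Imani in UTC: 07:50-14:10, 17:55-18:00 (add 2h to convert from UTC-2).
Omar in UTC: 06:25-09:00, 09:25-12:15 (add 2h to convert from UTC-2).
Priya in UTC: 06:00-12:15 (add 2h to convert from UTC-2).
Rosa in UTC: 06:20-14:05, 18:35-19:00 (subtract 2h to convert from UTC+2).
Freya ∩ Imani: 08:00-12:15.
Freya ∩ Imani ∩ Omar: 08:00-09:00, 09:25-12:15.
Freya ∩ Imani ∩ Omar ∩ Priya: 08:00-09:00, 09:25-12:15.
Freya ∩ Imani ∩ Omar ∩ Priya ∩ Rosa: 08:00-09:00, 09:25-12:15.
The first common window of at least 60 minutes is 08:00-09:00, so the earliest start is 08:00.

08:00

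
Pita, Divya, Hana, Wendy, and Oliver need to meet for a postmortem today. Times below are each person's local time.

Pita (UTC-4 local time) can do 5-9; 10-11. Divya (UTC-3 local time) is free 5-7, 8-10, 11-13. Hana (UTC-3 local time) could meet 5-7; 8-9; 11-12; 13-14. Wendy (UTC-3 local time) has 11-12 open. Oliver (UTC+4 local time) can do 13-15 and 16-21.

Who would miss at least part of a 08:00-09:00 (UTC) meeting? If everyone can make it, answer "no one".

Pita in UTC: 09:00-13:00, 14:00-15:00 (add 4h to convert from UTC-4).
Divya in UTC: 08:00-10:00, 11:00-13:00, 14:00-16:00 (add 3h to convert from UTC-3).
Hana in UTC: 08:00-10:00, 11:00-12:00, 14:00-15:00, 16:00-17:00 (add 3h to convert from UTC-3).
Wendy in UTC: 14:00-15:00 (add 3h to convert from UTC-3).
Oliver in UTC: 09:00-11:00, 12:00-17:00 (subtract 4h to convert from UTC+4).
Pita: not fully free for 08:00-09:00. Divya: free for 08:00-09:00. Hana: free for 08:00-09:00. Wendy: not fully free for 08:00-09:00. Oliver: not fully free for 08:00-09:00.

Oliver, Pita, Wendy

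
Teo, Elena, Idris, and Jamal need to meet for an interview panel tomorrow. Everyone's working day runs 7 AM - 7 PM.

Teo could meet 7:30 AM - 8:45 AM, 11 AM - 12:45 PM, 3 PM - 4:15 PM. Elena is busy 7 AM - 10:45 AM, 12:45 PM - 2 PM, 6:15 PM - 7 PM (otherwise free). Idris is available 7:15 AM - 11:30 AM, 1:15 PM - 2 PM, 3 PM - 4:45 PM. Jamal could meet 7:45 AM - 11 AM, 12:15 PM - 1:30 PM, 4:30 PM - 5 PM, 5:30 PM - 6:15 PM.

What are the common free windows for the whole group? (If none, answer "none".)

Teo free: 07:30-08:45, 11:00-12:45, 15:00-16:15.
Elena free: 10:45-12:45, 14:00-18:15 (invert busy blocks within the working day).
Idris free: 07:15-11:30, 13:15-14:00, 15:00-16:45.
Jamal free: 07:45-11:00, 12:15-13:30, 16:30-17:00, 17:30-18:15.
Teo ∩ Elena: 11:00-12:45, 15:00-16:15.
Teo ∩ Elena ∩ Idris: 11:00-11:30, 15:00-16:15.
Teo ∩ Elena ∩ Idris ∩ Jamal: ∅.
There is no time when everyone is free.

none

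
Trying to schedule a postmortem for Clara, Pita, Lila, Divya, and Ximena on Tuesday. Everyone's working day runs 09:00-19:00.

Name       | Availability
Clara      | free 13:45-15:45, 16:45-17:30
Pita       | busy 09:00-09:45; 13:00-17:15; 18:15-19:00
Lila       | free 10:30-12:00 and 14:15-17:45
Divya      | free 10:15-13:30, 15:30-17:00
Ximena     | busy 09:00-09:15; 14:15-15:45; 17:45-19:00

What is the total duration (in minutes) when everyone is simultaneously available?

Clara free: 13:45-15:45, 16:45-17:30.
Pita free: 09:45-13:00, 17:15-18:15 (invert busy blocks within the working day).
Lila free: 10:30-12:00, 14:15-17:45.
Divya free: 10:15-13:30, 15:30-17:00.
Ximena free: 09:15-14:15, 15:45-17:45 (invert busy blocks within the working day).
Clara ∩ Pita: 17:15-17:30.
Clara ∩ Pita ∩ Lila: 17:15-17:30.
Clara ∩ Pita ∩ Lila ∩ Divya: ∅.
Clara ∩ Pita ∩ Lila ∩ Divya ∩ Ximena: ∅.
There is no time when everyone is free.
There is no common window, so the total is 0 minutes.

0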